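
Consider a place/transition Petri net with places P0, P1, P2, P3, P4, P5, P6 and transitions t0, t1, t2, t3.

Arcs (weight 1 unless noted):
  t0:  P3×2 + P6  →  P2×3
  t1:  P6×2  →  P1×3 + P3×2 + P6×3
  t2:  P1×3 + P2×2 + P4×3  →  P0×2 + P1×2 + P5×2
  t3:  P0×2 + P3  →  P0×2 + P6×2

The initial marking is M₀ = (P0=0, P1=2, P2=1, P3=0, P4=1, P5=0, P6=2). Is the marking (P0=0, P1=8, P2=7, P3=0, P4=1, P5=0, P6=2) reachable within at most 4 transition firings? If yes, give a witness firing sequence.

YES — reachable via ⟨t1, t0, t1, t0⟩ (4 firings)

step 1: fire t1:  (P0=0, P1=2, P2=1, P3=0, P4=1, P5=0, P6=2) → (P0=0, P1=5, P2=1, P3=2, P4=1, P5=0, P6=3)
step 2: fire t0:  (P0=0, P1=5, P2=1, P3=2, P4=1, P5=0, P6=3) → (P0=0, P1=5, P2=4, P3=0, P4=1, P5=0, P6=2)
step 3: fire t1:  (P0=0, P1=5, P2=4, P3=0, P4=1, P5=0, P6=2) → (P0=0, P1=8, P2=4, P3=2, P4=1, P5=0, P6=3)
step 4: fire t0:  (P0=0, P1=8, P2=4, P3=2, P4=1, P5=0, P6=3) → (P0=0, P1=8, P2=7, P3=0, P4=1, P5=0, P6=2)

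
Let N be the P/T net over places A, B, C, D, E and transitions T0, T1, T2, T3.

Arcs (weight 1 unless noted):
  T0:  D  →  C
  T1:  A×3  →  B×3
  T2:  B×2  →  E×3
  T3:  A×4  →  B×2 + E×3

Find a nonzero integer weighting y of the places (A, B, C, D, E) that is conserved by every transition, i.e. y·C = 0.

y = (A:0, B:0, C:1, D:1, E:0)

Incidence matrix C (rows=places, cols=transitions):
       T0   T1   T2   T3
    A   0   -3    0   -4
    B   0    3   -2    2
    C   1    0    0    0
    D  -1    0    0    0
    E   0    0    3    3

Candidate y = [0, 0, 1, 1, 0]; check y·C column-wise:
  col T0: 1·1 + 1·-1 = 0
  col T1: 0·-3 + 0·3 + 1·0 + 1·0 = 0
  col T2: 0·-2 + 1·0 + 1·0 + 0·3 = 0
  col T3: 0·-4 + 0·2 + 1·0 + 1·0 + 0·3 = 0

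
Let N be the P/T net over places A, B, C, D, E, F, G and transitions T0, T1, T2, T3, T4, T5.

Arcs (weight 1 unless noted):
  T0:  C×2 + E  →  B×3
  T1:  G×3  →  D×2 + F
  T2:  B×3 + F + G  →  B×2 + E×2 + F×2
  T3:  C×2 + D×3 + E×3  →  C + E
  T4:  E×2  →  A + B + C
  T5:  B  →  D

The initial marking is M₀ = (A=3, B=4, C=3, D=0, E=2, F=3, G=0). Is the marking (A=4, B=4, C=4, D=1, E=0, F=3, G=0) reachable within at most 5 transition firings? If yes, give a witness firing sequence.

YES — reachable via ⟨T4, T5⟩ (2 firings)

step 1: fire T4:  (A=3, B=4, C=3, D=0, E=2, F=3, G=0) → (A=4, B=5, C=4, D=0, E=0, F=3, G=0)
step 2: fire T5:  (A=4, B=5, C=4, D=0, E=0, F=3, G=0) → (A=4, B=4, C=4, D=1, E=0, F=3, G=0)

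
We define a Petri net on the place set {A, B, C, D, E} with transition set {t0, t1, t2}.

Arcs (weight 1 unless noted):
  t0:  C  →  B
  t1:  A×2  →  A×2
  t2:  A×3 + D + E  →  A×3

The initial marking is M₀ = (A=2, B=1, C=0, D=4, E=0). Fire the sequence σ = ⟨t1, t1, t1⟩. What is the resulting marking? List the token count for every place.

step 1: fire t1:  (A=2, B=1, C=0, D=4, E=0) → (A=2, B=1, C=0, D=4, E=0)
step 2: fire t1:  (A=2, B=1, C=0, D=4, E=0) → (A=2, B=1, C=0, D=4, E=0)
step 3: fire t1:  (A=2, B=1, C=0, D=4, E=0) → (A=2, B=1, C=0, D=4, E=0)

(A=2, B=1, C=0, D=4, E=0)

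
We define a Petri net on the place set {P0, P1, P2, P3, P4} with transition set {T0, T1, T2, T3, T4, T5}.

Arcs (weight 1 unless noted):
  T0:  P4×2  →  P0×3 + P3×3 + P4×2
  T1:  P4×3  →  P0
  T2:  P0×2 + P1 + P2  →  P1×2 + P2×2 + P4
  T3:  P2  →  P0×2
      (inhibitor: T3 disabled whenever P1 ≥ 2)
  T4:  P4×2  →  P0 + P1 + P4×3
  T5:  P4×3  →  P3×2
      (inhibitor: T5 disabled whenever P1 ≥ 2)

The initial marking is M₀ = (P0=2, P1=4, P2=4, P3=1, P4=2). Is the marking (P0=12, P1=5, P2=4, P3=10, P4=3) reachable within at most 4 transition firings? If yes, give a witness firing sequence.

step 1: fire T0:  (P0=2, P1=4, P2=4, P3=1, P4=2) → (P0=5, P1=4, P2=4, P3=4, P4=2)
step 2: fire T0:  (P0=5, P1=4, P2=4, P3=4, P4=2) → (P0=8, P1=4, P2=4, P3=7, P4=2)
step 3: fire T0:  (P0=8, P1=4, P2=4, P3=7, P4=2) → (P0=11, P1=4, P2=4, P3=10, P4=2)
step 4: fire T4:  (P0=11, P1=4, P2=4, P3=10, P4=2) → (P0=12, P1=5, P2=4, P3=10, P4=3)

YES — reachable via ⟨T0, T0, T0, T4⟩ (4 firings)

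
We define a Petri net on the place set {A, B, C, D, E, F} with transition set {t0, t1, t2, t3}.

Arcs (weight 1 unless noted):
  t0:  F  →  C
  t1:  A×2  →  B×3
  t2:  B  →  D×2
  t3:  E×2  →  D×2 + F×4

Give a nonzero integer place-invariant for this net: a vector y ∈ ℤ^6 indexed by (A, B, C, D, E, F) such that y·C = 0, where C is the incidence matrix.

Incidence matrix C (rows=places, cols=transitions):
       t0   t1   t2   t3
    A   0   -2    0    0
    B   0    3   -1    0
    C   1    0    0    0
    D   0    0    2    2
    E   0    0    0   -2
    F  -1    0    0    4

Candidate y = [3, 2, 0, 1, 1, 0]; check y·C column-wise:
  col t0: 3·0 + 2·0 + 0·1 + 1·0 + 1·0 + 0·-1 = 0
  col t1: 3·-2 + 2·3 + 1·0 + 1·0 = 0
  col t2: 3·0 + 2·-1 + 1·2 + 1·0 = 0
  col t3: 3·0 + 2·0 + 1·2 + 1·-2 + 0·4 = 0

y = (A:3, B:2, C:0, D:1, E:1, F:0)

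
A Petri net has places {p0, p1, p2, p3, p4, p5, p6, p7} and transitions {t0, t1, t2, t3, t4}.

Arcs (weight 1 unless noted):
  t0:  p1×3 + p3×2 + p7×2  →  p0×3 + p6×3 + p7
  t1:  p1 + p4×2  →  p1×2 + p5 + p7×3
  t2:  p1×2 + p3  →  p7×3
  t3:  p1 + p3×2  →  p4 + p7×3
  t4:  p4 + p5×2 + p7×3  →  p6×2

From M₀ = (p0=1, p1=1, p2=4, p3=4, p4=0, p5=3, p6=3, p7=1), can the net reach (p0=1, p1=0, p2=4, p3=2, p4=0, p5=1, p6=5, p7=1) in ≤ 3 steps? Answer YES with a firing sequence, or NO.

step 1: fire t3:  (p0=1, p1=1, p2=4, p3=4, p4=0, p5=3, p6=3, p7=1) → (p0=1, p1=0, p2=4, p3=2, p4=1, p5=3, p6=3, p7=4)
step 2: fire t4:  (p0=1, p1=0, p2=4, p3=2, p4=1, p5=3, p6=3, p7=4) → (p0=1, p1=0, p2=4, p3=2, p4=0, p5=1, p6=5, p7=1)

YES — reachable via ⟨t3, t4⟩ (2 firings)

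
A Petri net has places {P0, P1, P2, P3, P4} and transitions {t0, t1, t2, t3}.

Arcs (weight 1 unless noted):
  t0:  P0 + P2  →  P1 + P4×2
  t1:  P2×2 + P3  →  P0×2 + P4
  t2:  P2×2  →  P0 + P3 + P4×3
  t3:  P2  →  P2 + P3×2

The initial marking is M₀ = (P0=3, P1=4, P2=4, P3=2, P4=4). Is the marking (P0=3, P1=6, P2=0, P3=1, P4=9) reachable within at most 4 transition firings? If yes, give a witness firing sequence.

step 1: fire t0:  (P0=3, P1=4, P2=4, P3=2, P4=4) → (P0=2, P1=5, P2=3, P3=2, P4=6)
step 2: fire t0:  (P0=2, P1=5, P2=3, P3=2, P4=6) → (P0=1, P1=6, P2=2, P3=2, P4=8)
step 3: fire t1:  (P0=1, P1=6, P2=2, P3=2, P4=8) → (P0=3, P1=6, P2=0, P3=1, P4=9)

YES — reachable via ⟨t0, t0, t1⟩ (3 firings)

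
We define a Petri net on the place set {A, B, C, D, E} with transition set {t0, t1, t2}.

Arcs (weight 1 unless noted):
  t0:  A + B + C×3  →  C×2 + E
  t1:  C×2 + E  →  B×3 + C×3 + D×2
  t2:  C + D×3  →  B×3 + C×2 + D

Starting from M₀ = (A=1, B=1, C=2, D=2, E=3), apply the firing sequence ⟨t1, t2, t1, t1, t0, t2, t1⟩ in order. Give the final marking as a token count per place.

(A=0, B=18, C=7, D=6, E=0)

step 1: fire t1:  (A=1, B=1, C=2, D=2, E=3) → (A=1, B=4, C=3, D=4, E=2)
step 2: fire t2:  (A=1, B=4, C=3, D=4, E=2) → (A=1, B=7, C=4, D=2, E=2)
step 3: fire t1:  (A=1, B=7, C=4, D=2, E=2) → (A=1, B=10, C=5, D=4, E=1)
step 4: fire t1:  (A=1, B=10, C=5, D=4, E=1) → (A=1, B=13, C=6, D=6, E=0)
step 5: fire t0:  (A=1, B=13, C=6, D=6, E=0) → (A=0, B=12, C=5, D=6, E=1)
step 6: fire t2:  (A=0, B=12, C=5, D=6, E=1) → (A=0, B=15, C=6, D=4, E=1)
step 7: fire t1:  (A=0, B=15, C=6, D=4, E=1) → (A=0, B=18, C=7, D=6, E=0)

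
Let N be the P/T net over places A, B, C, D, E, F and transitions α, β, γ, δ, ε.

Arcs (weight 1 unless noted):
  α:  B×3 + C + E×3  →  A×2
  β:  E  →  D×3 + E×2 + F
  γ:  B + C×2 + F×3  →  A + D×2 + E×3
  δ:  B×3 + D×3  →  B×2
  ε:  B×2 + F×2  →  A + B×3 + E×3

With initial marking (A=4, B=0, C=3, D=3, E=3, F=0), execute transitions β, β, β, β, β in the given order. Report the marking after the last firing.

step 1: fire β:  (A=4, B=0, C=3, D=3, E=3, F=0) → (A=4, B=0, C=3, D=6, E=4, F=1)
step 2: fire β:  (A=4, B=0, C=3, D=6, E=4, F=1) → (A=4, B=0, C=3, D=9, E=5, F=2)
step 3: fire β:  (A=4, B=0, C=3, D=9, E=5, F=2) → (A=4, B=0, C=3, D=12, E=6, F=3)
step 4: fire β:  (A=4, B=0, C=3, D=12, E=6, F=3) → (A=4, B=0, C=3, D=15, E=7, F=4)
step 5: fire β:  (A=4, B=0, C=3, D=15, E=7, F=4) → (A=4, B=0, C=3, D=18, E=8, F=5)

(A=4, B=0, C=3, D=18, E=8, F=5)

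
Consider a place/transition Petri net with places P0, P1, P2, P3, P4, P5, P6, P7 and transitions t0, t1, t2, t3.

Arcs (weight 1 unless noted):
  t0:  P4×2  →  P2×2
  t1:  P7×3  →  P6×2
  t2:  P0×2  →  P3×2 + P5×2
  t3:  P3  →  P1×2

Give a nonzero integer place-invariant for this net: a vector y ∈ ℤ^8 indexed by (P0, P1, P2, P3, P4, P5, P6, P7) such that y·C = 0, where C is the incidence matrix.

y = (P0:2, P1:1, P2:0, P3:2, P4:0, P5:0, P6:0, P7:0)

Incidence matrix C (rows=places, cols=transitions):
       t0   t1   t2   t3
   P0   0    0   -2    0
   P1   0    0    0    2
   P2   2    0    0    0
   P3   0    0    2   -1
   P4  -2    0    0    0
   P5   0    0    2    0
   P6   0    2    0    0
   P7   0   -3    0    0

Candidate y = [2, 1, 0, 2, 0, 0, 0, 0]; check y·C column-wise:
  col t0: 2·0 + 1·0 + 0·2 + 2·0 + 0·-2 = 0
  col t1: 2·0 + 1·0 + 2·0 + 0·2 + 0·-3 = 0
  col t2: 2·-2 + 1·0 + 2·2 + 0·2 = 0
  col t3: 2·0 + 1·2 + 2·-1 = 0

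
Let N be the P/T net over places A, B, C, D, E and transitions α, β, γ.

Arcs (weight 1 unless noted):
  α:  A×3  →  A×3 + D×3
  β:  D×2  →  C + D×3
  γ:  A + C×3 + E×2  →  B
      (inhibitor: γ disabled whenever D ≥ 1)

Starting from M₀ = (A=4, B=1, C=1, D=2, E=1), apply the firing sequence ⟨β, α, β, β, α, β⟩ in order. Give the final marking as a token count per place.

step 1: fire β:  (A=4, B=1, C=1, D=2, E=1) → (A=4, B=1, C=2, D=3, E=1)
step 2: fire α:  (A=4, B=1, C=2, D=3, E=1) → (A=4, B=1, C=2, D=6, E=1)
step 3: fire β:  (A=4, B=1, C=2, D=6, E=1) → (A=4, B=1, C=3, D=7, E=1)
step 4: fire β:  (A=4, B=1, C=3, D=7, E=1) → (A=4, B=1, C=4, D=8, E=1)
step 5: fire α:  (A=4, B=1, C=4, D=8, E=1) → (A=4, B=1, C=4, D=11, E=1)
step 6: fire β:  (A=4, B=1, C=4, D=11, E=1) → (A=4, B=1, C=5, D=12, E=1)

(A=4, B=1, C=5, D=12, E=1)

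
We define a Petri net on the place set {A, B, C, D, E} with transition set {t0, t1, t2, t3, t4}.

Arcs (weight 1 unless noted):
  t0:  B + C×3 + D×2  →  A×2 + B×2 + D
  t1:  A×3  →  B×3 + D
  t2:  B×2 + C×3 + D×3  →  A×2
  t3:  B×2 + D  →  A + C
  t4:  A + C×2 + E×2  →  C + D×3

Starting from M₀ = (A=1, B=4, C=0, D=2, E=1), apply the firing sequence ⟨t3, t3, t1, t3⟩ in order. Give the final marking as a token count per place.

(A=1, B=1, C=3, D=0, E=1)

step 1: fire t3:  (A=1, B=4, C=0, D=2, E=1) → (A=2, B=2, C=1, D=1, E=1)
step 2: fire t3:  (A=2, B=2, C=1, D=1, E=1) → (A=3, B=0, C=2, D=0, E=1)
step 3: fire t1:  (A=3, B=0, C=2, D=0, E=1) → (A=0, B=3, C=2, D=1, E=1)
step 4: fire t3:  (A=0, B=3, C=2, D=1, E=1) → (A=1, B=1, C=3, D=0, E=1)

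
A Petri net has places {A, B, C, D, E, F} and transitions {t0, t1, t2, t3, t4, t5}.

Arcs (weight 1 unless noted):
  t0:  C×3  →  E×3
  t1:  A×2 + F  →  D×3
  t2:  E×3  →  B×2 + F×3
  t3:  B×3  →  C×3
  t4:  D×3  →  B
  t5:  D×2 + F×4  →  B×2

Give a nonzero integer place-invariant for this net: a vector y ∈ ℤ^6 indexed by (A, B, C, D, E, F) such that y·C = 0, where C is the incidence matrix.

Incidence matrix C (rows=places, cols=transitions):
       t0   t1   t2   t3   t4   t5
    A   0   -2    0    0    0    0
    B   0    0    2   -3    1    2
    C  -3    0    0    3    0    0
    D   0    3    0    0   -3   -2
    E   3    0   -3    0    0    0
    F   0   -1    3    0    0   -4

Candidate y = [1, 3, 3, 1, 3, 1]; check y·C column-wise:
  col t0: 1·0 + 3·0 + 3·-3 + 1·0 + 3·3 + 1·0 = 0
  col t1: 1·-2 + 3·0 + 3·0 + 1·3 + 3·0 + 1·-1 = 0
  col t2: 1·0 + 3·2 + 3·0 + 1·0 + 3·-3 + 1·3 = 0
  col t3: 1·0 + 3·-3 + 3·3 + 1·0 + 3·0 + 1·0 = 0
  col t4: 1·0 + 3·1 + 3·0 + 1·-3 + 3·0 + 1·0 = 0
  col t5: 1·0 + 3·2 + 3·0 + 1·-2 + 3·0 + 1·-4 = 0

y = (A:1, B:3, C:3, D:1, E:3, F:1)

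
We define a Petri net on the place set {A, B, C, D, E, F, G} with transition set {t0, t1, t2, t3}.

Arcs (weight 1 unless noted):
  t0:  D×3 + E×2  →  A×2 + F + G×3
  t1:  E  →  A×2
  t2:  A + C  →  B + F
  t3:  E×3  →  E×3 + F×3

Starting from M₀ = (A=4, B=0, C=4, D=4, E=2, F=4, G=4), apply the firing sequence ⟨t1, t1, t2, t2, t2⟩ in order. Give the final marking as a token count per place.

step 1: fire t1:  (A=4, B=0, C=4, D=4, E=2, F=4, G=4) → (A=6, B=0, C=4, D=4, E=1, F=4, G=4)
step 2: fire t1:  (A=6, B=0, C=4, D=4, E=1, F=4, G=4) → (A=8, B=0, C=4, D=4, E=0, F=4, G=4)
step 3: fire t2:  (A=8, B=0, C=4, D=4, E=0, F=4, G=4) → (A=7, B=1, C=3, D=4, E=0, F=5, G=4)
step 4: fire t2:  (A=7, B=1, C=3, D=4, E=0, F=5, G=4) → (A=6, B=2, C=2, D=4, E=0, F=6, G=4)
step 5: fire t2:  (A=6, B=2, C=2, D=4, E=0, F=6, G=4) → (A=5, B=3, C=1, D=4, E=0, F=7, G=4)

(A=5, B=3, C=1, D=4, E=0, F=7, G=4)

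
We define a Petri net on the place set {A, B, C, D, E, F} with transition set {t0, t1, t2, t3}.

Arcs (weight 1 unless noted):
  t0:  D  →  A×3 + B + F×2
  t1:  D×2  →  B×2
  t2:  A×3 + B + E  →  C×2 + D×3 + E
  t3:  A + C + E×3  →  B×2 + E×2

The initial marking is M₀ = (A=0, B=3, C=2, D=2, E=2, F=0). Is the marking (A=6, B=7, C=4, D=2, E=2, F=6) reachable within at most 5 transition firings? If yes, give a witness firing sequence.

depth 0: 1 marking
depth 1: 3 markings reached so far
depth 2: 5 markings reached so far
depth 3: 7 markings reached so far
depth 4: 11 markings reached so far
depth 5: 15 markings reached so far
target is not among the 15 markings reachable within 5 steps

NO — not reachable within 5 firings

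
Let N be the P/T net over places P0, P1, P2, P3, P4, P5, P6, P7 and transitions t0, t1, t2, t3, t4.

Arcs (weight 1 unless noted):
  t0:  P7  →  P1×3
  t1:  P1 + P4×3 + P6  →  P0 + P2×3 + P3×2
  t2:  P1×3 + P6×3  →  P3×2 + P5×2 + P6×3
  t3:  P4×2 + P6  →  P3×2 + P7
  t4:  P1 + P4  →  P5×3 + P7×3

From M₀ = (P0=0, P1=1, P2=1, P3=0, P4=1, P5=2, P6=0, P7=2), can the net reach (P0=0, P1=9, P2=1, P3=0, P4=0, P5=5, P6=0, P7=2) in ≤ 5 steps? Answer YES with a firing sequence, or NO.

step 1: fire t0:  (P0=0, P1=1, P2=1, P3=0, P4=1, P5=2, P6=0, P7=2) → (P0=0, P1=4, P2=1, P3=0, P4=1, P5=2, P6=0, P7=1)
step 2: fire t0:  (P0=0, P1=4, P2=1, P3=0, P4=1, P5=2, P6=0, P7=1) → (P0=0, P1=7, P2=1, P3=0, P4=1, P5=2, P6=0, P7=0)
step 3: fire t4:  (P0=0, P1=7, P2=1, P3=0, P4=1, P5=2, P6=0, P7=0) → (P0=0, P1=6, P2=1, P3=0, P4=0, P5=5, P6=0, P7=3)
step 4: fire t0:  (P0=0, P1=6, P2=1, P3=0, P4=0, P5=5, P6=0, P7=3) → (P0=0, P1=9, P2=1, P3=0, P4=0, P5=5, P6=0, P7=2)

YES — reachable via ⟨t0, t0, t4, t0⟩ (4 firings)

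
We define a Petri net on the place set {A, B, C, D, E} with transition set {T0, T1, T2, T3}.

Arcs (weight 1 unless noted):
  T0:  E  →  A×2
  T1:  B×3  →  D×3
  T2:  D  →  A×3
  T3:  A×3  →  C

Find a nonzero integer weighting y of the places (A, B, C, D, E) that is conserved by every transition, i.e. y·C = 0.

y = (A:1, B:3, C:3, D:3, E:2)

Incidence matrix C (rows=places, cols=transitions):
       T0   T1   T2   T3
    A   2    0    3   -3
    B   0   -3    0    0
    C   0    0    0    1
    D   0    3   -1    0
    E  -1    0    0    0

Candidate y = [1, 3, 3, 3, 2]; check y·C column-wise:
  col T0: 1·2 + 3·0 + 3·0 + 3·0 + 2·-1 = 0
  col T1: 1·0 + 3·-3 + 3·0 + 3·3 + 2·0 = 0
  col T2: 1·3 + 3·0 + 3·0 + 3·-1 + 2·0 = 0
  col T3: 1·-3 + 3·0 + 3·1 + 3·0 + 2·0 = 0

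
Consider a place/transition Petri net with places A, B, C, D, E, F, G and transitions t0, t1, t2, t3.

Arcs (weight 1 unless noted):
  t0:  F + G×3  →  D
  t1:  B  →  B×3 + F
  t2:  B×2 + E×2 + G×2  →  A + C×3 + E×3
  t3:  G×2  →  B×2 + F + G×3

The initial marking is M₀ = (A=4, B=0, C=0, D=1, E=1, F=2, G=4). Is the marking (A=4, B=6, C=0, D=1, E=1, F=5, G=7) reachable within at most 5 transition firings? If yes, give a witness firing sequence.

YES — reachable via ⟨t3, t3, t3⟩ (3 firings)

step 1: fire t3:  (A=4, B=0, C=0, D=1, E=1, F=2, G=4) → (A=4, B=2, C=0, D=1, E=1, F=3, G=5)
step 2: fire t3:  (A=4, B=2, C=0, D=1, E=1, F=3, G=5) → (A=4, B=4, C=0, D=1, E=1, F=4, G=6)
step 3: fire t3:  (A=4, B=4, C=0, D=1, E=1, F=4, G=6) → (A=4, B=6, C=0, D=1, E=1, F=5, G=7)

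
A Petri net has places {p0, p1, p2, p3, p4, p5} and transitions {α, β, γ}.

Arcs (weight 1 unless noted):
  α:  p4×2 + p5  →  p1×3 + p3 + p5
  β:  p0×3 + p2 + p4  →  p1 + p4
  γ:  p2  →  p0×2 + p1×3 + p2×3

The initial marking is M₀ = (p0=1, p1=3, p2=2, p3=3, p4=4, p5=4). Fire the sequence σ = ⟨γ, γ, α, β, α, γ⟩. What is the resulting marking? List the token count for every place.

(p0=4, p1=19, p2=7, p3=5, p4=0, p5=4)

step 1: fire γ:  (p0=1, p1=3, p2=2, p3=3, p4=4, p5=4) → (p0=3, p1=6, p2=4, p3=3, p4=4, p5=4)
step 2: fire γ:  (p0=3, p1=6, p2=4, p3=3, p4=4, p5=4) → (p0=5, p1=9, p2=6, p3=3, p4=4, p5=4)
step 3: fire α:  (p0=5, p1=9, p2=6, p3=3, p4=4, p5=4) → (p0=5, p1=12, p2=6, p3=4, p4=2, p5=4)
step 4: fire β:  (p0=5, p1=12, p2=6, p3=4, p4=2, p5=4) → (p0=2, p1=13, p2=5, p3=4, p4=2, p5=4)
step 5: fire α:  (p0=2, p1=13, p2=5, p3=4, p4=2, p5=4) → (p0=2, p1=16, p2=5, p3=5, p4=0, p5=4)
step 6: fire γ:  (p0=2, p1=16, p2=5, p3=5, p4=0, p5=4) → (p0=4, p1=19, p2=7, p3=5, p4=0, p5=4)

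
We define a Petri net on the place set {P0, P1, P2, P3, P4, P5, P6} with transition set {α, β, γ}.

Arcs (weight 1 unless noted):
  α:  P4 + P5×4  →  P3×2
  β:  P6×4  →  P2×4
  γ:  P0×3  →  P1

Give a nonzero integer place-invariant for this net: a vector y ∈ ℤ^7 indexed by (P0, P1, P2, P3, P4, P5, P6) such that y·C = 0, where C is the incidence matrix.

y = (P0:1, P1:3, P2:0, P3:0, P4:0, P5:0, P6:0)

Incidence matrix C (rows=places, cols=transitions):
        α    β    γ
   P0   0    0   -3
   P1   0    0    1
   P2   0    4    0
   P3   2    0    0
   P4  -1    0    0
   P5  -4    0    0
   P6   0   -4    0

Candidate y = [1, 3, 0, 0, 0, 0, 0]; check y·C column-wise:
  col α: 1·0 + 3·0 + 0·2 + 0·-1 + 0·-4 = 0
  col β: 1·0 + 3·0 + 0·4 + 0·-4 = 0
  col γ: 1·-3 + 3·1 = 0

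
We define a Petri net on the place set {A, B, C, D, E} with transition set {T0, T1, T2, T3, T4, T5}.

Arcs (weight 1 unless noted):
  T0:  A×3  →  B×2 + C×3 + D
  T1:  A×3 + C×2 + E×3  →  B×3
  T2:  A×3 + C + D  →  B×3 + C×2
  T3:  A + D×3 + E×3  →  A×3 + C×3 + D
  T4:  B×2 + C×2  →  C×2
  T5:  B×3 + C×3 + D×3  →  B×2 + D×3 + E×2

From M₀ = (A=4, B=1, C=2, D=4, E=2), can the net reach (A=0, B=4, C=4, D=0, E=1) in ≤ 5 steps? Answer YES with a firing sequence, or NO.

step 1: fire T2:  (A=4, B=1, C=2, D=4, E=2) → (A=1, B=4, C=3, D=3, E=2)
step 2: fire T5:  (A=1, B=4, C=3, D=3, E=2) → (A=1, B=3, C=0, D=3, E=4)
step 3: fire T3:  (A=1, B=3, C=0, D=3, E=4) → (A=3, B=3, C=3, D=1, E=1)
step 4: fire T2:  (A=3, B=3, C=3, D=1, E=1) → (A=0, B=6, C=4, D=0, E=1)
step 5: fire T4:  (A=0, B=6, C=4, D=0, E=1) → (A=0, B=4, C=4, D=0, E=1)

YES — reachable via ⟨T2, T5, T3, T2, T4⟩ (5 firings)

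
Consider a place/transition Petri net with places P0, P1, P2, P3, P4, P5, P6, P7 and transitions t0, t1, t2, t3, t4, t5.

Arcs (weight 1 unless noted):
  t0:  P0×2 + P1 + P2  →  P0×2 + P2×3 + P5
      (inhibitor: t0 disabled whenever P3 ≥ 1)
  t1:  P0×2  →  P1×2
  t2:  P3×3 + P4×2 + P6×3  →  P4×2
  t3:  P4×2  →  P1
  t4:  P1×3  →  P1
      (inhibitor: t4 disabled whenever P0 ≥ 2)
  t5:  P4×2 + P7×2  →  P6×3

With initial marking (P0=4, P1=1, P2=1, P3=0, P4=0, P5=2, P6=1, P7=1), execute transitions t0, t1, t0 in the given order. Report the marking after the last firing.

step 1: fire t0:  (P0=4, P1=1, P2=1, P3=0, P4=0, P5=2, P6=1, P7=1) → (P0=4, P1=0, P2=3, P3=0, P4=0, P5=3, P6=1, P7=1)
step 2: fire t1:  (P0=4, P1=0, P2=3, P3=0, P4=0, P5=3, P6=1, P7=1) → (P0=2, P1=2, P2=3, P3=0, P4=0, P5=3, P6=1, P7=1)
step 3: fire t0:  (P0=2, P1=2, P2=3, P3=0, P4=0, P5=3, P6=1, P7=1) → (P0=2, P1=1, P2=5, P3=0, P4=0, P5=4, P6=1, P7=1)

(P0=2, P1=1, P2=5, P3=0, P4=0, P5=4, P6=1, P7=1)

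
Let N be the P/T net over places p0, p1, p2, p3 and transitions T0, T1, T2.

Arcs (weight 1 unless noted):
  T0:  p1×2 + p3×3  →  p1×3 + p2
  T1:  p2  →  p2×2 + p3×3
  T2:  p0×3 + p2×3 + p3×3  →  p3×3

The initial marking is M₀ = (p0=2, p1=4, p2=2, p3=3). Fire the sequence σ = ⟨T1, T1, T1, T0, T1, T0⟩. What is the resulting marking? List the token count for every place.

step 1: fire T1:  (p0=2, p1=4, p2=2, p3=3) → (p0=2, p1=4, p2=3, p3=6)
step 2: fire T1:  (p0=2, p1=4, p2=3, p3=6) → (p0=2, p1=4, p2=4, p3=9)
step 3: fire T1:  (p0=2, p1=4, p2=4, p3=9) → (p0=2, p1=4, p2=5, p3=12)
step 4: fire T0:  (p0=2, p1=4, p2=5, p3=12) → (p0=2, p1=5, p2=6, p3=9)
step 5: fire T1:  (p0=2, p1=5, p2=6, p3=9) → (p0=2, p1=5, p2=7, p3=12)
step 6: fire T0:  (p0=2, p1=5, p2=7, p3=12) → (p0=2, p1=6, p2=8, p3=9)

(p0=2, p1=6, p2=8, p3=9)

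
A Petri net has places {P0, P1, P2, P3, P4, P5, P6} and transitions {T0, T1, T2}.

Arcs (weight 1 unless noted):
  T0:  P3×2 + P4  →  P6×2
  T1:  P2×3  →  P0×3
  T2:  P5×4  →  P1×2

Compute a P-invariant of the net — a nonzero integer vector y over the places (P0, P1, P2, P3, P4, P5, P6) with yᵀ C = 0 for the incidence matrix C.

y = (P0:1, P1:0, P2:1, P3:0, P4:0, P5:0, P6:0)

Incidence matrix C (rows=places, cols=transitions):
       T0   T1   T2
   P0   0    3    0
   P1   0    0    2
   P2   0   -3    0
   P3  -2    0    0
   P4  -1    0    0
   P5   0    0   -4
   P6   2    0    0

Candidate y = [1, 0, 1, 0, 0, 0, 0]; check y·C column-wise:
  col T0: 1·0 + 1·0 + 0·-2 + 0·-1 + 0·2 = 0
  col T1: 1·3 + 1·-3 = 0
  col T2: 1·0 + 0·2 + 1·0 + 0·-4 = 0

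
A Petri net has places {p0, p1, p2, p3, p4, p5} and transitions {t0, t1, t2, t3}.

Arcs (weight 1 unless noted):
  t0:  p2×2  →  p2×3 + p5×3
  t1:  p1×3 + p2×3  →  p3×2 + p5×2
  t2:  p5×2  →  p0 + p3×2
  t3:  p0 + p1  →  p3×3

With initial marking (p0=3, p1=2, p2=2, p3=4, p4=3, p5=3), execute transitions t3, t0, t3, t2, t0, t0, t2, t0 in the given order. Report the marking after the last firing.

(p0=3, p1=0, p2=6, p3=14, p4=3, p5=11)

step 1: fire t3:  (p0=3, p1=2, p2=2, p3=4, p4=3, p5=3) → (p0=2, p1=1, p2=2, p3=7, p4=3, p5=3)
step 2: fire t0:  (p0=2, p1=1, p2=2, p3=7, p4=3, p5=3) → (p0=2, p1=1, p2=3, p3=7, p4=3, p5=6)
step 3: fire t3:  (p0=2, p1=1, p2=3, p3=7, p4=3, p5=6) → (p0=1, p1=0, p2=3, p3=10, p4=3, p5=6)
step 4: fire t2:  (p0=1, p1=0, p2=3, p3=10, p4=3, p5=6) → (p0=2, p1=0, p2=3, p3=12, p4=3, p5=4)
step 5: fire t0:  (p0=2, p1=0, p2=3, p3=12, p4=3, p5=4) → (p0=2, p1=0, p2=4, p3=12, p4=3, p5=7)
step 6: fire t0:  (p0=2, p1=0, p2=4, p3=12, p4=3, p5=7) → (p0=2, p1=0, p2=5, p3=12, p4=3, p5=10)
step 7: fire t2:  (p0=2, p1=0, p2=5, p3=12, p4=3, p5=10) → (p0=3, p1=0, p2=5, p3=14, p4=3, p5=8)
step 8: fire t0:  (p0=3, p1=0, p2=5, p3=14, p4=3, p5=8) → (p0=3, p1=0, p2=6, p3=14, p4=3, p5=11)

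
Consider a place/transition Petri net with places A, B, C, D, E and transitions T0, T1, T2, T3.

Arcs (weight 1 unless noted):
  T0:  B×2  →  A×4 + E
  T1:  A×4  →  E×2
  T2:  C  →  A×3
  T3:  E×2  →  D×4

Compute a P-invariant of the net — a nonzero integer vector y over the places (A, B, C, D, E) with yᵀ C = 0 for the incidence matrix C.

Incidence matrix C (rows=places, cols=transitions):
       T0   T1   T2   T3
    A   4   -4    3    0
    B  -2    0    0    0
    C   0    0   -1    0
    D   0    0    0    4
    E   1    2    0   -2

Candidate y = [1, 3, 3, 1, 2]; check y·C column-wise:
  col T0: 1·4 + 3·-2 + 3·0 + 1·0 + 2·1 = 0
  col T1: 1·-4 + 3·0 + 3·0 + 1·0 + 2·2 = 0
  col T2: 1·3 + 3·0 + 3·-1 + 1·0 + 2·0 = 0
  col T3: 1·0 + 3·0 + 3·0 + 1·4 + 2·-2 = 0

y = (A:1, B:3, C:3, D:1, E:2)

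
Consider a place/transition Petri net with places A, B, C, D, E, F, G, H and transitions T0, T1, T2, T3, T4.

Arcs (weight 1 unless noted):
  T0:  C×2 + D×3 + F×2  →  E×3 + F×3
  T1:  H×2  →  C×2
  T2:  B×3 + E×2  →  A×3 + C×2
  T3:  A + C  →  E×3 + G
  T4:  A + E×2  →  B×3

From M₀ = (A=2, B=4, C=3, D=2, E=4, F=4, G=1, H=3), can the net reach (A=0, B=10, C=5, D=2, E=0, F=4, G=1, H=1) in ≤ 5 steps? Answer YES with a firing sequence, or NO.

YES — reachable via ⟨T1, T4, T4⟩ (3 firings)

step 1: fire T1:  (A=2, B=4, C=3, D=2, E=4, F=4, G=1, H=3) → (A=2, B=4, C=5, D=2, E=4, F=4, G=1, H=1)
step 2: fire T4:  (A=2, B=4, C=5, D=2, E=4, F=4, G=1, H=1) → (A=1, B=7, C=5, D=2, E=2, F=4, G=1, H=1)
step 3: fire T4:  (A=1, B=7, C=5, D=2, E=2, F=4, G=1, H=1) → (A=0, B=10, C=5, D=2, E=0, F=4, G=1, H=1)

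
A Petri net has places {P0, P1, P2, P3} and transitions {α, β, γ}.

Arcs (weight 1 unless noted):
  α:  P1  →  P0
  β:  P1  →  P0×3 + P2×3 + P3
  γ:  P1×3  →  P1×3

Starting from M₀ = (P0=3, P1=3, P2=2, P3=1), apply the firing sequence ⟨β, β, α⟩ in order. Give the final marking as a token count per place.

step 1: fire β:  (P0=3, P1=3, P2=2, P3=1) → (P0=6, P1=2, P2=5, P3=2)
step 2: fire β:  (P0=6, P1=2, P2=5, P3=2) → (P0=9, P1=1, P2=8, P3=3)
step 3: fire α:  (P0=9, P1=1, P2=8, P3=3) → (P0=10, P1=0, P2=8, P3=3)

(P0=10, P1=0, P2=8, P3=3)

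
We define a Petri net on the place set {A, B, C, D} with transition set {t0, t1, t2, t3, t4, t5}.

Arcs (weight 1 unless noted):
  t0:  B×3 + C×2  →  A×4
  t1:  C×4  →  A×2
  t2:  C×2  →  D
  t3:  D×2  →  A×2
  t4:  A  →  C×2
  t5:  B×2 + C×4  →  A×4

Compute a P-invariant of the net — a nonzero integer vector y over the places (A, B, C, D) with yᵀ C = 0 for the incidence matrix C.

Incidence matrix C (rows=places, cols=transitions):
       t0   t1   t2   t3   t4   t5
    A   4    2    0    2   -1    4
    B  -3    0    0    0    0   -2
    C  -2   -4   -2    0    2   -4
    D   0    0    1   -2    0    0

Candidate y = [2, 2, 1, 2]; check y·C column-wise:
  col t0: 2·4 + 2·-3 + 1·-2 + 2·0 = 0
  col t1: 2·2 + 2·0 + 1·-4 + 2·0 = 0
  col t2: 2·0 + 2·0 + 1·-2 + 2·1 = 0
  col t3: 2·2 + 2·0 + 1·0 + 2·-2 = 0
  col t4: 2·-1 + 2·0 + 1·2 + 2·0 = 0
  col t5: 2·4 + 2·-2 + 1·-4 + 2·0 = 0

y = (A:2, B:2, C:1, D:2)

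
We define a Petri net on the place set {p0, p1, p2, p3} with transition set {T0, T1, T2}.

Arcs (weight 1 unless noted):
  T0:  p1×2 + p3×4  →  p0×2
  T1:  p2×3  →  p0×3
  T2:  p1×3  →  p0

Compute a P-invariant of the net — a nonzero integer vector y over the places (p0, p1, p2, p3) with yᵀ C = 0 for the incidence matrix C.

Incidence matrix C (rows=places, cols=transitions):
       T0   T1   T2
   p0   2    3    1
   p1  -2    0   -3
   p2   0   -3    0
   p3  -4    0    0

Candidate y = [3, 1, 3, 1]; check y·C column-wise:
  col T0: 3·2 + 1·-2 + 3·0 + 1·-4 = 0
  col T1: 3·3 + 1·0 + 3·-3 + 1·0 = 0
  col T2: 3·1 + 1·-3 + 3·0 + 1·0 = 0

y = (p0:3, p1:1, p2:3, p3:1)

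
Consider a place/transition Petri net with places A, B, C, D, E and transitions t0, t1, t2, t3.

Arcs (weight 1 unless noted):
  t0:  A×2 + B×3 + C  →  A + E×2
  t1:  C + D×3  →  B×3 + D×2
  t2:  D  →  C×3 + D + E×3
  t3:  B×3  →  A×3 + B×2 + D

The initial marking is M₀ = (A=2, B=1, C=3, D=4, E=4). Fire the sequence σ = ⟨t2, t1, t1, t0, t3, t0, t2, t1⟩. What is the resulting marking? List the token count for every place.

step 1: fire t2:  (A=2, B=1, C=3, D=4, E=4) → (A=2, B=1, C=6, D=4, E=7)
step 2: fire t1:  (A=2, B=1, C=6, D=4, E=7) → (A=2, B=4, C=5, D=3, E=7)
step 3: fire t1:  (A=2, B=4, C=5, D=3, E=7) → (A=2, B=7, C=4, D=2, E=7)
step 4: fire t0:  (A=2, B=7, C=4, D=2, E=7) → (A=1, B=4, C=3, D=2, E=9)
step 5: fire t3:  (A=1, B=4, C=3, D=2, E=9) → (A=4, B=3, C=3, D=3, E=9)
step 6: fire t0:  (A=4, B=3, C=3, D=3, E=9) → (A=3, B=0, C=2, D=3, E=11)
step 7: fire t2:  (A=3, B=0, C=2, D=3, E=11) → (A=3, B=0, C=5, D=3, E=14)
step 8: fire t1:  (A=3, B=0, C=5, D=3, E=14) → (A=3, B=3, C=4, D=2, E=14)

(A=3, B=3, C=4, D=2, E=14)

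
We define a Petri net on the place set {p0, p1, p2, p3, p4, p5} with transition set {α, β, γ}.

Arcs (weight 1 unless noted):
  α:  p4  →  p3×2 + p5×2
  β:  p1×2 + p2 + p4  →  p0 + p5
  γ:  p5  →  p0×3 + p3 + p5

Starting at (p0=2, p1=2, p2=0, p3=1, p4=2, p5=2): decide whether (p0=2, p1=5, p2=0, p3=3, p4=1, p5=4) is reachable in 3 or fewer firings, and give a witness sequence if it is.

depth 0: 1 marking
depth 1: 3 markings reached so far
depth 2: 6 markings reached so far
depth 3: 9 markings reached so far
target is not among the 9 markings reachable within 3 steps

NO — not reachable within 3 firings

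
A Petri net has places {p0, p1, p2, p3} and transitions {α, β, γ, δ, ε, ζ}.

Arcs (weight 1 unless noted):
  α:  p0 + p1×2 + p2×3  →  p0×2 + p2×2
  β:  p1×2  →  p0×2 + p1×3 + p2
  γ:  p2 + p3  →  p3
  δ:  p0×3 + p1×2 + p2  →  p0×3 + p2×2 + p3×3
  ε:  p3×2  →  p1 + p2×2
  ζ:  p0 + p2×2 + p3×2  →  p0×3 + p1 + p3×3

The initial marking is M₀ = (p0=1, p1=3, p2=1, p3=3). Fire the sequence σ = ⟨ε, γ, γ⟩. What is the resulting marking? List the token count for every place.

step 1: fire ε:  (p0=1, p1=3, p2=1, p3=3) → (p0=1, p1=4, p2=3, p3=1)
step 2: fire γ:  (p0=1, p1=4, p2=3, p3=1) → (p0=1, p1=4, p2=2, p3=1)
step 3: fire γ:  (p0=1, p1=4, p2=2, p3=1) → (p0=1, p1=4, p2=1, p3=1)

(p0=1, p1=4, p2=1, p3=1)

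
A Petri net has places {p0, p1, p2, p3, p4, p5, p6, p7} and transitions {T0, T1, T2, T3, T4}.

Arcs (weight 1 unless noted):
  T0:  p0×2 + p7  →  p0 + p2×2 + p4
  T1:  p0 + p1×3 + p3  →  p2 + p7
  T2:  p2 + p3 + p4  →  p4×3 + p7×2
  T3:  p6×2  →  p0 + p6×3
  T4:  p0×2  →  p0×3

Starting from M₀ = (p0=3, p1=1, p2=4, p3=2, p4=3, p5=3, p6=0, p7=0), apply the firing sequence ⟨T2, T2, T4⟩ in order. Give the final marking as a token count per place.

step 1: fire T2:  (p0=3, p1=1, p2=4, p3=2, p4=3, p5=3, p6=0, p7=0) → (p0=3, p1=1, p2=3, p3=1, p4=5, p5=3, p6=0, p7=2)
step 2: fire T2:  (p0=3, p1=1, p2=3, p3=1, p4=5, p5=3, p6=0, p7=2) → (p0=3, p1=1, p2=2, p3=0, p4=7, p5=3, p6=0, p7=4)
step 3: fire T4:  (p0=3, p1=1, p2=2, p3=0, p4=7, p5=3, p6=0, p7=4) → (p0=4, p1=1, p2=2, p3=0, p4=7, p5=3, p6=0, p7=4)

(p0=4, p1=1, p2=2, p3=0, p4=7, p5=3, p6=0, p7=4)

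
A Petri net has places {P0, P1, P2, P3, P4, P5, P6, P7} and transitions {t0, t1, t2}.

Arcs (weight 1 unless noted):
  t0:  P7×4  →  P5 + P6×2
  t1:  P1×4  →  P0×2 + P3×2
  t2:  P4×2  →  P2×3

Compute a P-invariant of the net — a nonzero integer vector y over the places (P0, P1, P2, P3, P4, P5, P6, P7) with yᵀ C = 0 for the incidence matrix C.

Incidence matrix C (rows=places, cols=transitions):
       t0   t1   t2
   P0   0    2    0
   P1   0   -4    0
   P2   0    0    3
   P3   0    2    0
   P4   0    0   -2
   P5   1    0    0
   P6   2    0    0
   P7  -4    0    0

Candidate y = [2, 1, 0, 0, 0, 0, 0, 0]; check y·C column-wise:
  col t0: 2·0 + 1·0 + 0·1 + 0·2 + 0·-4 = 0
  col t1: 2·2 + 1·-4 + 0·2 = 0
  col t2: 2·0 + 1·0 + 0·3 + 0·-2 = 0

y = (P0:2, P1:1, P2:0, P3:0, P4:0, P5:0, P6:0, P7:0)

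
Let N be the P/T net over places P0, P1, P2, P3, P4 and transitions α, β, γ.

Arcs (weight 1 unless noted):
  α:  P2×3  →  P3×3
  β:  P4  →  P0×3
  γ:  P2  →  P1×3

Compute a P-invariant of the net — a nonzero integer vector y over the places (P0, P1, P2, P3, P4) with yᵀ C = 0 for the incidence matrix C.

Incidence matrix C (rows=places, cols=transitions):
        α    β    γ
   P0   0    3    0
   P1   0    0    3
   P2  -3    0   -1
   P3   3    0    0
   P4   0   -1    0

Candidate y = [0, 1, 3, 3, 0]; check y·C column-wise:
  col α: 1·0 + 3·-3 + 3·3 = 0
  col β: 0·3 + 1·0 + 3·0 + 3·0 + 0·-1 = 0
  col γ: 1·3 + 3·-1 + 3·0 = 0

y = (P0:0, P1:1, P2:3, P3:3, P4:0)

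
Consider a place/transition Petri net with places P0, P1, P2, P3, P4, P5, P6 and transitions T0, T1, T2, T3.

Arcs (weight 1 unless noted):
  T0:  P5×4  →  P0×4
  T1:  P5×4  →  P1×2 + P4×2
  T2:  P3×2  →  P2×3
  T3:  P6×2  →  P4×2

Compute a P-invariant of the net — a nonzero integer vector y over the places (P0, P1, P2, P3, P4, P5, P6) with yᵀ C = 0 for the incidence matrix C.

Incidence matrix C (rows=places, cols=transitions):
       T0   T1   T2   T3
   P0   4    0    0    0
   P1   0    2    0    0
   P2   0    0    3    0
   P3   0    0   -2    0
   P4   0    2    0    2
   P5  -4   -4    0    0
   P6   0    0    0   -2

Candidate y = [0, 0, 2, 3, 0, 0, 0]; check y·C column-wise:
  col T0: 0·4 + 2·0 + 3·0 + 0·-4 = 0
  col T1: 0·2 + 2·0 + 3·0 + 0·2 + 0·-4 = 0
  col T2: 2·3 + 3·-2 = 0
  col T3: 2·0 + 3·0 + 0·2 + 0·-2 = 0

y = (P0:0, P1:0, P2:2, P3:3, P4:0, P5:0, P6:0)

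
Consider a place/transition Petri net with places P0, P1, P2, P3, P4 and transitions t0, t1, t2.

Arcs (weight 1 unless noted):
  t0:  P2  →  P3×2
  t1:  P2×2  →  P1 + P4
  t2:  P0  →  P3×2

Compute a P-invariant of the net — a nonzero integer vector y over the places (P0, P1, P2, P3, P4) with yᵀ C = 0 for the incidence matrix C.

Incidence matrix C (rows=places, cols=transitions):
       t0   t1   t2
   P0   0    0   -1
   P1   0    1    0
   P2  -1   -2    0
   P3   2    0    2
   P4   0    1    0

Candidate y = [2, 4, 2, 1, 0]; check y·C column-wise:
  col t0: 2·0 + 4·0 + 2·-1 + 1·2 = 0
  col t1: 2·0 + 4·1 + 2·-2 + 1·0 + 0·1 = 0
  col t2: 2·-1 + 4·0 + 2·0 + 1·2 = 0

y = (P0:2, P1:4, P2:2, P3:1, P4:0)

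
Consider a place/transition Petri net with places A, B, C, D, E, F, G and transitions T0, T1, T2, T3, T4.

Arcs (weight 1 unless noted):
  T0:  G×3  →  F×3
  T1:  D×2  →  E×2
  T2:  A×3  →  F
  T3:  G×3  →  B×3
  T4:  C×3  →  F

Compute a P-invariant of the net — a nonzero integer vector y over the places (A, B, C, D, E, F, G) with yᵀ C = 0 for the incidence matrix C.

Incidence matrix C (rows=places, cols=transitions):
       T0   T1   T2   T3   T4
    A   0    0   -3    0    0
    B   0    0    0    3    0
    C   0    0    0    0   -3
    D   0   -2    0    0    0
    E   0    2    0    0    0
    F   3    0    1    0    1
    G  -3    0    0   -3    0

Candidate y = [0, 0, 0, 1, 1, 0, 0]; check y·C column-wise:
  col T0: 1·0 + 1·0 + 0·3 + 0·-3 = 0
  col T1: 1·-2 + 1·2 = 0
  col T2: 0·-3 + 1·0 + 1·0 + 0·1 = 0
  col T3: 0·3 + 1·0 + 1·0 + 0·-3 = 0
  col T4: 0·-3 + 1·0 + 1·0 + 0·1 = 0

y = (A:0, B:0, C:0, D:1, E:1, F:0, G:0)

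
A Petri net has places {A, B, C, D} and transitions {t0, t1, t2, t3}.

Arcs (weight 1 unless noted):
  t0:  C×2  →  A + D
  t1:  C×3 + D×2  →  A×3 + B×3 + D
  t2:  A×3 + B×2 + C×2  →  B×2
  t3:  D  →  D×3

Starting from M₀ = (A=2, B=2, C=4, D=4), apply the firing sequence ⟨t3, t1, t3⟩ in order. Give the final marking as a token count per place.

(A=5, B=5, C=1, D=7)

step 1: fire t3:  (A=2, B=2, C=4, D=4) → (A=2, B=2, C=4, D=6)
step 2: fire t1:  (A=2, B=2, C=4, D=6) → (A=5, B=5, C=1, D=5)
step 3: fire t3:  (A=5, B=5, C=1, D=5) → (A=5, B=5, C=1, D=7)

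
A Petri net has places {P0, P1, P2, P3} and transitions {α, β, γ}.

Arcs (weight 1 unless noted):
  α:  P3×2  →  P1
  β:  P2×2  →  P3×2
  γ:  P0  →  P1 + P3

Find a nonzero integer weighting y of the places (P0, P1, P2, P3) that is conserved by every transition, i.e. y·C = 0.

y = (P0:3, P1:2, P2:1, P3:1)

Incidence matrix C (rows=places, cols=transitions):
        α    β    γ
   P0   0    0   -1
   P1   1    0    1
   P2   0   -2    0
   P3  -2    2    1

Candidate y = [3, 2, 1, 1]; check y·C column-wise:
  col α: 3·0 + 2·1 + 1·0 + 1·-2 = 0
  col β: 3·0 + 2·0 + 1·-2 + 1·2 = 0
  col γ: 3·-1 + 2·1 + 1·0 + 1·1 = 0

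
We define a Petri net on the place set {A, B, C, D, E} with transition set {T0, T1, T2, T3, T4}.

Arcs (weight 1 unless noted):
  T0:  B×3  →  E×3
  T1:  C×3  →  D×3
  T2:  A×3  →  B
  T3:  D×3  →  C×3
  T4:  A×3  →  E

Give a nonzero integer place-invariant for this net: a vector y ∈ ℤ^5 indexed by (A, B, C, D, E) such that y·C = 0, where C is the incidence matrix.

y = (A:0, B:0, C:1, D:1, E:0)

Incidence matrix C (rows=places, cols=transitions):
       T0   T1   T2   T3   T4
    A   0    0   -3    0   -3
    B  -3    0    1    0    0
    C   0   -3    0    3    0
    D   0    3    0   -3    0
    E   3    0    0    0    1

Candidate y = [0, 0, 1, 1, 0]; check y·C column-wise:
  col T0: 0·-3 + 1·0 + 1·0 + 0·3 = 0
  col T1: 1·-3 + 1·3 = 0
  col T2: 0·-3 + 0·1 + 1·0 + 1·0 = 0
  col T3: 1·3 + 1·-3 = 0
  col T4: 0·-3 + 1·0 + 1·0 + 0·1 = 0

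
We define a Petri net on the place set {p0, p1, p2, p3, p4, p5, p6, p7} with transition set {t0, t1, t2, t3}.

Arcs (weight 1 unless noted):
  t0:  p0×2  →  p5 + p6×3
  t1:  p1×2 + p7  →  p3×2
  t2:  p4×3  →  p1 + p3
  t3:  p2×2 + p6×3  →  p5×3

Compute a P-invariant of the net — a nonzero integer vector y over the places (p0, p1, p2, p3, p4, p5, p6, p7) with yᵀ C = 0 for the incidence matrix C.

y = (p0:0, p1:3, p2:0, p3:3, p4:2, p5:0, p6:0, p7:0)

Incidence matrix C (rows=places, cols=transitions):
       t0   t1   t2   t3
   p0  -2    0    0    0
   p1   0   -2    1    0
   p2   0    0    0   -2
   p3   0    2    1    0
   p4   0    0   -3    0
   p5   1    0    0    3
   p6   3    0    0   -3
   p7   0   -1    0    0

Candidate y = [0, 3, 0, 3, 2, 0, 0, 0]; check y·C column-wise:
  col t0: 0·-2 + 3·0 + 3·0 + 2·0 + 0·1 + 0·3 = 0
  col t1: 3·-2 + 3·2 + 2·0 + 0·-1 = 0
  col t2: 3·1 + 3·1 + 2·-3 = 0
  col t3: 3·0 + 0·-2 + 3·0 + 2·0 + 0·3 + 0·-3 = 0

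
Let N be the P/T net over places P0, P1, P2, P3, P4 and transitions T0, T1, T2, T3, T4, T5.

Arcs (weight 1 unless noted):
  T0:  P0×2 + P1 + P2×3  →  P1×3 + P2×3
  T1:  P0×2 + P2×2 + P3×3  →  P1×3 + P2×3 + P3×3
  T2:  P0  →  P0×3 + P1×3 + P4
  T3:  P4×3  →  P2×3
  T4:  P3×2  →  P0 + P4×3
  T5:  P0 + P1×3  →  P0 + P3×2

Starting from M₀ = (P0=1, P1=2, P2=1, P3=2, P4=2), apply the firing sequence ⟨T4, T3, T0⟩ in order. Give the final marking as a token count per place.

(P0=0, P1=4, P2=4, P3=0, P4=2)

step 1: fire T4:  (P0=1, P1=2, P2=1, P3=2, P4=2) → (P0=2, P1=2, P2=1, P3=0, P4=5)
step 2: fire T3:  (P0=2, P1=2, P2=1, P3=0, P4=5) → (P0=2, P1=2, P2=4, P3=0, P4=2)
step 3: fire T0:  (P0=2, P1=2, P2=4, P3=0, P4=2) → (P0=0, P1=4, P2=4, P3=0, P4=2)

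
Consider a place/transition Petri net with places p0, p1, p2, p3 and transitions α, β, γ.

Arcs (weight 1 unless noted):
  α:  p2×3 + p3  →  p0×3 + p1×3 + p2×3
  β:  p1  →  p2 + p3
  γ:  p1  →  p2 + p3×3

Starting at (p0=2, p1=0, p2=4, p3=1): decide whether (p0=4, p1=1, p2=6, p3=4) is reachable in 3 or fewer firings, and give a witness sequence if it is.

depth 0: 1 marking
depth 1: 2 markings reached so far
depth 2: 4 markings reached so far
depth 3: 9 markings reached so far
target is not among the 9 markings reachable within 3 steps

NO — not reachable within 3 firings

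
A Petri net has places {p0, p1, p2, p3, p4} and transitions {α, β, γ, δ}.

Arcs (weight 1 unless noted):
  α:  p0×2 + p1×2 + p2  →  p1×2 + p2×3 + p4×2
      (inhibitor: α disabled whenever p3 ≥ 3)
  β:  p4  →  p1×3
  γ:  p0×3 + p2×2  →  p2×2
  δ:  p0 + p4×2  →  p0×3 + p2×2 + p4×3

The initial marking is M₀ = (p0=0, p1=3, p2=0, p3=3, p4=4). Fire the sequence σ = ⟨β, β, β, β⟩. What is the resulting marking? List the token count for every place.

step 1: fire β:  (p0=0, p1=3, p2=0, p3=3, p4=4) → (p0=0, p1=6, p2=0, p3=3, p4=3)
step 2: fire β:  (p0=0, p1=6, p2=0, p3=3, p4=3) → (p0=0, p1=9, p2=0, p3=3, p4=2)
step 3: fire β:  (p0=0, p1=9, p2=0, p3=3, p4=2) → (p0=0, p1=12, p2=0, p3=3, p4=1)
step 4: fire β:  (p0=0, p1=12, p2=0, p3=3, p4=1) → (p0=0, p1=15, p2=0, p3=3, p4=0)

(p0=0, p1=15, p2=0, p3=3, p4=0)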